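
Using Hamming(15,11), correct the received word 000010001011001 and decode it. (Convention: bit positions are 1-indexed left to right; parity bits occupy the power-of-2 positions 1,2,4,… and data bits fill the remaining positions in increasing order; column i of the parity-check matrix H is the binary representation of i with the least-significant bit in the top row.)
Syndrome s = H · r^T (mod 2), r = 000010001011001:
  s[0] = (101010101010101)·(000010001011001) mod 2 = 0+0+0+0+1+0+0+0+1+0+1+0+0+0+1 mod 2 = 0
  s[1] = (011001100110011)·(000010001011001) mod 2 = 0+0+0+0+0+0+0+0+0+0+1+0+0+0+1 mod 2 = 0
  s[2] = (000111100001111)·(000010001011001) mod 2 = 0+0+0+0+1+0+0+0+0+0+0+1+0+0+1 mod 2 = 1
  s[3] = (000000011111111)·(000010001011001) mod 2 = 0+0+0+0+0+0+0+0+1+0+1+1+0+0+1 mod 2 = 0
Syndrome = 0010
Column 4 of H equals this syndrome → error at bit 4 (1-indexed).
Flip bit 4: 000010001011001 → 000110001011001
Extract data bits at positions {3,5,6,7,9,10,11,12,13,14,15}: 01001011001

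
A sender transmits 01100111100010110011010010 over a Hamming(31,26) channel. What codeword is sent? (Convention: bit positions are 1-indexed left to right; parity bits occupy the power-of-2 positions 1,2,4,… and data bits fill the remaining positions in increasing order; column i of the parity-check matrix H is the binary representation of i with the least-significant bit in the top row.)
Codeword c = d · G (mod 2), d = 01100111100010110011010010:
  c[0] = d·G[:,0] = (01100111100010110011010010)·(11011010101101010101010101) mod 2 = 0+1+0+0+0+0+1+0+1+0+0+0+0+0+0+1+0+0+0+1+0+1+0+0+0+0 mod 2 = 0
  c[1] = d·G[:,1] = (01100111100010110011010010)·(10110110011011001100110011) mod 2 = 0+0+1+0+0+1+1+0+0+0+0+0+1+0+0+0+0+0+0+0+0+1+0+0+1+0 mod 2 = 0
  c[2] = d·G[:,2] = (01100111100010110011010010)·(10000000000000000000000000) mod 2 = 0+0+0+0+0+0+0+0+0+0+0+0+0+0+0+0+0+0+0+0+0+0+0+0+0+0 mod 2 = 0
  c[3] = d·G[:,3] = (01100111100010110011010010)·(01110001111000111100001111) mod 2 = 0+1+1+0+0+0+0+1+1+0+0+0+0+0+1+1+0+0+0+0+0+0+0+0+1+0 mod 2 = 1
  c[4] = d·G[:,4] = (01100111100010110011010010)·(01000000000000000000000000) mod 2 = 0+1+0+0+0+0+0+0+0+0+0+0+0+0+0+0+0+0+0+0+0+0+0+0+0+0 mod 2 = 1
  c[5] = d·G[:,5] = (01100111100010110011010010)·(00100000000000000000000000) mod 2 = 0+0+1+0+0+0+0+0+0+0+0+0+0+0+0+0+0+0+0+0+0+0+0+0+0+0 mod 2 = 1
  c[6] = d·G[:,6] = (01100111100010110011010010)·(00010000000000000000000000) mod 2 = 0+0+0+0+0+0+0+0+0+0+0+0+0+0+0+0+0+0+0+0+0+0+0+0+0+0 mod 2 = 0
  c[7] = d·G[:,7] = (01100111100010110011010010)·(00001111111000000011111111) mod 2 = 0+0+0+0+0+1+1+1+1+0+0+0+0+0+0+0+0+0+1+1+0+1+0+0+1+0 mod 2 = 0
  c[8] = d·G[:,8] = (01100111100010110011010010)·(00001000000000000000000000) mod 2 = 0+0+0+0+0+0+0+0+0+0+0+0+0+0+0+0+0+0+0+0+0+0+0+0+0+0 mod 2 = 0
  c[9] = d·G[:,9] = (01100111100010110011010010)·(00000100000000000000000000) mod 2 = 0+0+0+0+0+1+0+0+0+0+0+0+0+0+0+0+0+0+0+0+0+0+0+0+0+0 mod 2 = 1
  c[10] = d·G[:,10] = (01100111100010110011010010)·(00000010000000000000000000) mod 2 = 0+0+0+0+0+0+1+0+0+0+0+0+0+0+0+0+0+0+0+0+0+0+0+0+0+0 mod 2 = 1
  c[11] = d·G[:,11] = (01100111100010110011010010)·(00000001000000000000000000) mod 2 = 0+0+0+0+0+0+0+1+0+0+0+0+0+0+0+0+0+0+0+0+0+0+0+0+0+0 mod 2 = 1
  c[12] = d·G[:,12] = (01100111100010110011010010)·(00000000100000000000000000) mod 2 = 0+0+0+0+0+0+0+0+1+0+0+0+0+0+0+0+0+0+0+0+0+0+0+0+0+0 mod 2 = 1
  c[13] = d·G[:,13] = (01100111100010110011010010)·(00000000010000000000000000) mod 2 = 0+0+0+0+0+0+0+0+0+0+0+0+0+0+0+0+0+0+0+0+0+0+0+0+0+0 mod 2 = 0
  c[14] = d·G[:,14] = (01100111100010110011010010)·(00000000001000000000000000) mod 2 = 0+0+0+0+0+0+0+0+0+0+0+0+0+0+0+0+0+0+0+0+0+0+0+0+0+0 mod 2 = 0
  c[15] = d·G[:,15] = (01100111100010110011010010)·(00000000000111111111111111) mod 2 = 0+0+0+0+0+0+0+0+0+0+0+0+1+0+1+1+0+0+1+1+0+1+0+0+1+0 mod 2 = 1
  c[16] = d·G[:,16] = (01100111100010110011010010)·(00000000000100000000000000) mod 2 = 0+0+0+0+0+0+0+0+0+0+0+0+0+0+0+0+0+0+0+0+0+0+0+0+0+0 mod 2 = 0
  c[17] = d·G[:,17] = (01100111100010110011010010)·(00000000000010000000000000) mod 2 = 0+0+0+0+0+0+0+0+0+0+0+0+1+0+0+0+0+0+0+0+0+0+0+0+0+0 mod 2 = 1
  c[18] = d·G[:,18] = (01100111100010110011010010)·(00000000000001000000000000) mod 2 = 0+0+0+0+0+0+0+0+0+0+0+0+0+0+0+0+0+0+0+0+0+0+0+0+0+0 mod 2 = 0
  c[19] = d·G[:,19] = (01100111100010110011010010)·(00000000000000100000000000) mod 2 = 0+0+0+0+0+0+0+0+0+0+0+0+0+0+1+0+0+0+0+0+0+0+0+0+0+0 mod 2 = 1
  c[20] = d·G[:,20] = (01100111100010110011010010)·(00000000000000010000000000) mod 2 = 0+0+0+0+0+0+0+0+0+0+0+0+0+0+0+1+0+0+0+0+0+0+0+0+0+0 mod 2 = 1
  c[21] = d·G[:,21] = (01100111100010110011010010)·(00000000000000001000000000) mod 2 = 0+0+0+0+0+0+0+0+0+0+0+0+0+0+0+0+0+0+0+0+0+0+0+0+0+0 mod 2 = 0
  c[22] = d·G[:,22] = (01100111100010110011010010)·(00000000000000000100000000) mod 2 = 0+0+0+0+0+0+0+0+0+0+0+0+0+0+0+0+0+0+0+0+0+0+0+0+0+0 mod 2 = 0
  c[23] = d·G[:,23] = (01100111100010110011010010)·(00000000000000000010000000) mod 2 = 0+0+0+0+0+0+0+0+0+0+0+0+0+0+0+0+0+0+1+0+0+0+0+0+0+0 mod 2 = 1
  c[24] = d·G[:,24] = (01100111100010110011010010)·(00000000000000000001000000) mod 2 = 0+0+0+0+0+0+0+0+0+0+0+0+0+0+0+0+0+0+0+1+0+0+0+0+0+0 mod 2 = 1
  c[25] = d·G[:,25] = (01100111100010110011010010)·(00000000000000000000100000) mod 2 = 0+0+0+0+0+0+0+0+0+0+0+0+0+0+0+0+0+0+0+0+0+0+0+0+0+0 mod 2 = 0
  c[26] = d·G[:,26] = (01100111100010110011010010)·(00000000000000000000010000) mod 2 = 0+0+0+0+0+0+0+0+0+0+0+0+0+0+0+0+0+0+0+0+0+1+0+0+0+0 mod 2 = 1
  c[27] = d·G[:,27] = (01100111100010110011010010)·(00000000000000000000001000) mod 2 = 0+0+0+0+0+0+0+0+0+0+0+0+0+0+0+0+0+0+0+0+0+0+0+0+0+0 mod 2 = 0
  c[28] = d·G[:,28] = (01100111100010110011010010)·(00000000000000000000000100) mod 2 = 0+0+0+0+0+0+0+0+0+0+0+0+0+0+0+0+0+0+0+0+0+0+0+0+0+0 mod 2 = 0
  c[29] = d·G[:,29] = (01100111100010110011010010)·(00000000000000000000000010) mod 2 = 0+0+0+0+0+0+0+0+0+0+0+0+0+0+0+0+0+0+0+0+0+0+0+0+1+0 mod 2 = 1
  c[30] = d·G[:,30] = (01100111100010110011010010)·(00000000000000000000000001) mod 2 = 0+0+0+0+0+0+0+0+0+0+0+0+0+0+0+0+0+0+0+0+0+0+0+0+0+0 mod 2 = 0
Codeword = 0001110001111001010110011010010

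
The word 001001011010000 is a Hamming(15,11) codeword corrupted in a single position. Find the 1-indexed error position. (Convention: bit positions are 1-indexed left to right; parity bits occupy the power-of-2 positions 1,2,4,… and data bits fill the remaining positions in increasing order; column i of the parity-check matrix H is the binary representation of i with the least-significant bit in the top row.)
Syndrome s = H · r^T (mod 2), r = 001001011010000:
  s[0] = (101010101010101)·(001001011010000) mod 2 = 0+0+1+0+0+0+0+0+1+0+1+0+0+0+0 mod 2 = 1
  s[1] = (011001100110011)·(001001011010000) mod 2 = 0+0+1+0+0+1+0+0+0+0+1+0+0+0+0 mod 2 = 1
  s[2] = (000111100001111)·(001001011010000) mod 2 = 0+0+0+0+0+1+0+0+0+0+0+0+0+0+0 mod 2 = 1
  s[3] = (000000011111111)·(001001011010000) mod 2 = 0+0+0+0+0+0+0+1+1+0+1+0+0+0+0 mod 2 = 1
Syndrome = 1111
Column i of H is the binary representation of i, so the syndrome is the binary index of the flipped bit.
Read s = 1111 with s[0] as LSB: 1·2^0 + 1·2^1 + 1·2^2 + 1·2^3 = 15.
Error is at bit position 15.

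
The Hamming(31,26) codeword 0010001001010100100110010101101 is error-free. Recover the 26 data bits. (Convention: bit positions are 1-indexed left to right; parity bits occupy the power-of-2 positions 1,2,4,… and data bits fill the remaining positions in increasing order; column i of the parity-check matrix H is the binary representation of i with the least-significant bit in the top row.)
Parity bits occupy power-of-2 positions; data bits are at positions {3,5,6,7,9,10,11,12,13,14,15,17,18,19,20,21,22,23,24,25,26,27,28,29,30,31} (1-indexed).
Extract: c[3]=1 c[5]=0 c[6]=0 c[7]=1 c[9]=0 c[10]=1 c[11]=0 c[12]=1 c[13]=0 c[14]=1 c[15]=0 c[17]=1 c[18]=0 c[19]=0 c[20]=1 c[21]=1 c[22]=0 c[23]=0 c[24]=1 c[25]=0 c[26]=1 c[27]=0 c[28]=1 c[29]=1 c[30]=0 c[31]=1
Data = 10010101010100110010101101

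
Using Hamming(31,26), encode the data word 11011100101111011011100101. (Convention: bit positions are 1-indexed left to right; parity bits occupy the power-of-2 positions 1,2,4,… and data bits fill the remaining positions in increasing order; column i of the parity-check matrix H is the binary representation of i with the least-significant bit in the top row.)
Codeword c = d · G (mod 2), d = 11011100101111011011100101:
  c[0] = d·G[:,0] = (11011100101111011011100101)·(11011010101101010101010101) mod 2 = 1+1+0+1+1+0+0+0+1+0+1+1+0+1+0+1+0+0+0+1+0+0+0+1+0+1 mod 2 = 0
  c[1] = d·G[:,1] = (11011100101111011011100101)·(10110110011011001100110011) mod 2 = 1+0+0+1+0+1+0+0+0+0+1+0+1+1+0+0+1+0+0+0+1+0+0+0+0+1 mod 2 = 1
  c[2] = d·G[:,2] = (11011100101111011011100101)·(10000000000000000000000000) mod 2 = 1+0+0+0+0+0+0+0+0+0+0+0+0+0+0+0+0+0+0+0+0+0+0+0+0+0 mod 2 = 1
  c[3] = d·G[:,3] = (11011100101111011011100101)·(01110001111000111100001111) mod 2 = 0+1+0+1+0+0+0+0+1+0+1+0+0+0+0+1+1+0+0+0+0+0+0+1+0+1 mod 2 = 0
  c[4] = d·G[:,4] = (11011100101111011011100101)·(01000000000000000000000000) mod 2 = 0+1+0+0+0+0+0+0+0+0+0+0+0+0+0+0+0+0+0+0+0+0+0+0+0+0 mod 2 = 1
  c[5] = d·G[:,5] = (11011100101111011011100101)·(00100000000000000000000000) mod 2 = 0+0+0+0+0+0+0+0+0+0+0+0+0+0+0+0+0+0+0+0+0+0+0+0+0+0 mod 2 = 0
  c[6] = d·G[:,6] = (11011100101111011011100101)·(00010000000000000000000000) mod 2 = 0+0+0+1+0+0+0+0+0+0+0+0+0+0+0+0+0+0+0+0+0+0+0+0+0+0 mod 2 = 1
  c[7] = d·G[:,7] = (11011100101111011011100101)·(00001111111000000011111111) mod 2 = 0+0+0+0+1+1+0+0+1+0+1+0+0+0+0+0+0+0+1+1+1+0+0+1+0+1 mod 2 = 1
  c[8] = d·G[:,8] = (11011100101111011011100101)·(00001000000000000000000000) mod 2 = 0+0+0+0+1+0+0+0+0+0+0+0+0+0+0+0+0+0+0+0+0+0+0+0+0+0 mod 2 = 1
  c[9] = d·G[:,9] = (11011100101111011011100101)·(00000100000000000000000000) mod 2 = 0+0+0+0+0+1+0+0+0+0+0+0+0+0+0+0+0+0+0+0+0+0+0+0+0+0 mod 2 = 1
  c[10] = d·G[:,10] = (11011100101111011011100101)·(00000010000000000000000000) mod 2 = 0+0+0+0+0+0+0+0+0+0+0+0+0+0+0+0+0+0+0+0+0+0+0+0+0+0 mod 2 = 0
  c[11] = d·G[:,11] = (11011100101111011011100101)·(00000001000000000000000000) mod 2 = 0+0+0+0+0+0+0+0+0+0+0+0+0+0+0+0+0+0+0+0+0+0+0+0+0+0 mod 2 = 0
  c[12] = d·G[:,12] = (11011100101111011011100101)·(00000000100000000000000000) mod 2 = 0+0+0+0+0+0+0+0+1+0+0+0+0+0+0+0+0+0+0+0+0+0+0+0+0+0 mod 2 = 1
  c[13] = d·G[:,13] = (11011100101111011011100101)·(00000000010000000000000000) mod 2 = 0+0+0+0+0+0+0+0+0+0+0+0+0+0+0+0+0+0+0+0+0+0+0+0+0+0 mod 2 = 0
  c[14] = d·G[:,14] = (11011100101111011011100101)·(00000000001000000000000000) mod 2 = 0+0+0+0+0+0+0+0+0+0+1+0+0+0+0+0+0+0+0+0+0+0+0+0+0+0 mod 2 = 1
  c[15] = d·G[:,15] = (11011100101111011011100101)·(00000000000111111111111111) mod 2 = 0+0+0+0+0+0+0+0+0+0+0+1+1+1+0+1+1+0+1+1+1+0+0+1+0+1 mod 2 = 0
  c[16] = d·G[:,16] = (11011100101111011011100101)·(00000000000100000000000000) mod 2 = 0+0+0+0+0+0+0+0+0+0+0+1+0+0+0+0+0+0+0+0+0+0+0+0+0+0 mod 2 = 1
  c[17] = d·G[:,17] = (11011100101111011011100101)·(00000000000010000000000000) mod 2 = 0+0+0+0+0+0+0+0+0+0+0+0+1+0+0+0+0+0+0+0+0+0+0+0+0+0 mod 2 = 1
  c[18] = d·G[:,18] = (11011100101111011011100101)·(00000000000001000000000000) mod 2 = 0+0+0+0+0+0+0+0+0+0+0+0+0+1+0+0+0+0+0+0+0+0+0+0+0+0 mod 2 = 1
  c[19] = d·G[:,19] = (11011100101111011011100101)·(00000000000000100000000000) mod 2 = 0+0+0+0+0+0+0+0+0+0+0+0+0+0+0+0+0+0+0+0+0+0+0+0+0+0 mod 2 = 0
  c[20] = d·G[:,20] = (11011100101111011011100101)·(00000000000000010000000000) mod 2 = 0+0+0+0+0+0+0+0+0+0+0+0+0+0+0+1+0+0+0+0+0+0+0+0+0+0 mod 2 = 1
  c[21] = d·G[:,21] = (11011100101111011011100101)·(00000000000000001000000000) mod 2 = 0+0+0+0+0+0+0+0+0+0+0+0+0+0+0+0+1+0+0+0+0+0+0+0+0+0 mod 2 = 1
  c[22] = d·G[:,22] = (11011100101111011011100101)·(00000000000000000100000000) mod 2 = 0+0+0+0+0+0+0+0+0+0+0+0+0+0+0+0+0+0+0+0+0+0+0+0+0+0 mod 2 = 0
  c[23] = d·G[:,23] = (11011100101111011011100101)·(00000000000000000010000000) mod 2 = 0+0+0+0+0+0+0+0+0+0+0+0+0+0+0+0+0+0+1+0+0+0+0+0+0+0 mod 2 = 1
  c[24] = d·G[:,24] = (11011100101111011011100101)·(00000000000000000001000000) mod 2 = 0+0+0+0+0+0+0+0+0+0+0+0+0+0+0+0+0+0+0+1+0+0+0+0+0+0 mod 2 = 1
  c[25] = d·G[:,25] = (11011100101111011011100101)·(00000000000000000000100000) mod 2 = 0+0+0+0+0+0+0+0+0+0+0+0+0+0+0+0+0+0+0+0+1+0+0+0+0+0 mod 2 = 1
  c[26] = d·G[:,26] = (11011100101111011011100101)·(00000000000000000000010000) mod 2 = 0+0+0+0+0+0+0+0+0+0+0+0+0+0+0+0+0+0+0+0+0+0+0+0+0+0 mod 2 = 0
  c[27] = d·G[:,27] = (11011100101111011011100101)·(00000000000000000000001000) mod 2 = 0+0+0+0+0+0+0+0+0+0+0+0+0+0+0+0+0+0+0+0+0+0+0+0+0+0 mod 2 = 0
  c[28] = d·G[:,28] = (11011100101111011011100101)·(00000000000000000000000100) mod 2 = 0+0+0+0+0+0+0+0+0+0+0+0+0+0+0+0+0+0+0+0+0+0+0+1+0+0 mod 2 = 1
  c[29] = d·G[:,29] = (11011100101111011011100101)·(00000000000000000000000010) mod 2 = 0+0+0+0+0+0+0+0+0+0+0+0+0+0+0+0+0+0+0+0+0+0+0+0+0+0 mod 2 = 0
  c[30] = d·G[:,30] = (11011100101111011011100101)·(00000000000000000000000001) mod 2 = 0+0+0+0+0+0+0+0+0+0+0+0+0+0+0+0+0+0+0+0+0+0+0+0+0+1 mod 2 = 1
Codeword = 0110101111001010111011011100101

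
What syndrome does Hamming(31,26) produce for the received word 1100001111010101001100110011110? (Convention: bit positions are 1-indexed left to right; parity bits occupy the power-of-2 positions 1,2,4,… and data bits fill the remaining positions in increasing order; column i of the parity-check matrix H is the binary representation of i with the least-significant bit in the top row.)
Syndrome s = H · r^T (mod 2), r = 1100001111010101001100110011110:
  s[0] = (1010101010101010101010101010101)·(1100001111010101001100110011110) mod 2 = 1+0+0+0+0+0+1+0+1+0+0+0+0+0+0+0+0+0+1+0+0+0+1+0+0+0+1+0+1+0+0 mod 2 = 1
  s[1] = (0110011001100110011001100110011)·(1100001111010101001100110011110) mod 2 = 0+1+0+0+0+0+1+0+0+1+0+0+0+1+0+0+0+0+1+0+0+0+1+0+0+0+1+0+0+1+0 mod 2 = 0
  s[2] = (0001111000011110000111100001111)·(1100001111010101001100110011110) mod 2 = 0+0+0+0+0+0+1+0+0+0+0+1+0+1+0+0+0+0+0+1+0+0+1+0+0+0+0+1+1+1+0 mod 2 = 0
  s[3] = (0000000111111110000000011111111)·(1100001111010101001100110011110) mod 2 = 0+0+0+0+0+0+0+1+1+1+0+1+0+1+0+0+0+0+0+0+0+0+0+1+0+0+1+1+1+1+0 mod 2 = 0
  s[4] = (0000000000000001111111111111111)·(1100001111010101001100110011110) mod 2 = 0+0+0+0+0+0+0+0+0+0+0+0+0+0+0+1+0+0+1+1+0+0+1+1+0+0+1+1+1+1+0 mod 2 = 1
Syndrome = 10001
Non-zero syndrome: error at position 17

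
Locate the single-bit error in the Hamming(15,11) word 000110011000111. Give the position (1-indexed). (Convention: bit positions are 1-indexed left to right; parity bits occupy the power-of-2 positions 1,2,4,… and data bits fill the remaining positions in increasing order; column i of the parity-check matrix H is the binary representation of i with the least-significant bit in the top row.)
Syndrome s = H · r^T (mod 2), r = 000110011000111:
  s[0] = (101010101010101)·(000110011000111) mod 2 = 0+0+0+0+1+0+0+0+1+0+0+0+1+0+1 mod 2 = 0
  s[1] = (011001100110011)·(000110011000111) mod 2 = 0+0+0+0+0+0+0+0+0+0+0+0+0+1+1 mod 2 = 0
  s[2] = (000111100001111)·(000110011000111) mod 2 = 0+0+0+1+1+0+0+0+0+0+0+0+1+1+1 mod 2 = 1
  s[3] = (000000011111111)·(000110011000111) mod 2 = 0+0+0+0+0+0+0+1+1+0+0+0+1+1+1 mod 2 = 1
Syndrome = 0011
Column i of H is the binary representation of i, so the syndrome is the binary index of the flipped bit.
Read s = 0011 with s[0] as LSB: 0·2^0 + 0·2^1 + 1·2^2 + 1·2^3 = 12.
Error is at bit position 12.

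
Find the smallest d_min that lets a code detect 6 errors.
Detecting e errors requires d_min ≥ e + 1 = 6 + 1 = 7.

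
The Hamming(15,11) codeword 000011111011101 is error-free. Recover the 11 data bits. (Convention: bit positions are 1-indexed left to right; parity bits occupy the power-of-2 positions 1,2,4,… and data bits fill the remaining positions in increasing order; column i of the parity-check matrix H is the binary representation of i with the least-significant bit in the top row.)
Parity bits occupy power-of-2 positions; data bits are at positions {3,5,6,7,9,10,11,12,13,14,15} (1-indexed).
Extract: c[3]=0 c[5]=1 c[6]=1 c[7]=1 c[9]=1 c[10]=0 c[11]=1 c[12]=1 c[13]=1 c[14]=0 c[15]=1
Data = 01111011101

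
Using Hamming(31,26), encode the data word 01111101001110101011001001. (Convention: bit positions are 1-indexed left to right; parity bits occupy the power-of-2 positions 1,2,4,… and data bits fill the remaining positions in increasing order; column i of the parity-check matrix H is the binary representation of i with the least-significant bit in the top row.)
Codeword c = d · G (mod 2), d = 01111101001110101011001001:
  c[0] = d·G[:,0] = (01111101001110101011001001)·(11011010101101010101010101) mod 2 = 0+1+0+1+1+0+0+0+0+0+1+1+0+0+0+0+0+0+0+1+0+0+0+0+0+1 mod 2 = 1
  c[1] = d·G[:,1] = (01111101001110101011001001)·(10110110011011001100110011) mod 2 = 0+0+1+1+0+1+0+0+0+0+1+0+1+0+0+0+1+0+0+0+0+0+0+0+0+1 mod 2 = 1
  c[2] = d·G[:,2] = (01111101001110101011001001)·(10000000000000000000000000) mod 2 = 0+0+0+0+0+0+0+0+0+0+0+0+0+0+0+0+0+0+0+0+0+0+0+0+0+0 mod 2 = 0
  c[3] = d·G[:,3] = (01111101001110101011001001)·(01110001111000111100001111) mod 2 = 0+1+1+1+0+0+0+1+0+0+1+0+0+0+1+0+1+0+0+0+0+0+1+0+0+1 mod 2 = 1
  c[4] = d·G[:,4] = (01111101001110101011001001)·(01000000000000000000000000) mod 2 = 0+1+0+0+0+0+0+0+0+0+0+0+0+0+0+0+0+0+0+0+0+0+0+0+0+0 mod 2 = 1
  c[5] = d·G[:,5] = (01111101001110101011001001)·(00100000000000000000000000) mod 2 = 0+0+1+0+0+0+0+0+0+0+0+0+0+0+0+0+0+0+0+0+0+0+0+0+0+0 mod 2 = 1
  c[6] = d·G[:,6] = (01111101001110101011001001)·(00010000000000000000000000) mod 2 = 0+0+0+1+0+0+0+0+0+0+0+0+0+0+0+0+0+0+0+0+0+0+0+0+0+0 mod 2 = 1
  c[7] = d·G[:,7] = (01111101001110101011001001)·(00001111111000000011111111) mod 2 = 0+0+0+0+1+1+0+1+0+0+1+0+0+0+0+0+0+0+1+1+0+0+1+0+0+1 mod 2 = 0
  c[8] = d·G[:,8] = (01111101001110101011001001)·(00001000000000000000000000) mod 2 = 0+0+0+0+1+0+0+0+0+0+0+0+0+0+0+0+0+0+0+0+0+0+0+0+0+0 mod 2 = 1
  c[9] = d·G[:,9] = (01111101001110101011001001)·(00000100000000000000000000) mod 2 = 0+0+0+0+0+1+0+0+0+0+0+0+0+0+0+0+0+0+0+0+0+0+0+0+0+0 mod 2 = 1
  c[10] = d·G[:,10] = (01111101001110101011001001)·(00000010000000000000000000) mod 2 = 0+0+0+0+0+0+0+0+0+0+0+0+0+0+0+0+0+0+0+0+0+0+0+0+0+0 mod 2 = 0
  c[11] = d·G[:,11] = (01111101001110101011001001)·(00000001000000000000000000) mod 2 = 0+0+0+0+0+0+0+1+0+0+0+0+0+0+0+0+0+0+0+0+0+0+0+0+0+0 mod 2 = 1
  c[12] = d·G[:,12] = (01111101001110101011001001)·(00000000100000000000000000) mod 2 = 0+0+0+0+0+0+0+0+0+0+0+0+0+0+0+0+0+0+0+0+0+0+0+0+0+0 mod 2 = 0
  c[13] = d·G[:,13] = (01111101001110101011001001)·(00000000010000000000000000) mod 2 = 0+0+0+0+0+0+0+0+0+0+0+0+0+0+0+0+0+0+0+0+0+0+0+0+0+0 mod 2 = 0
  c[14] = d·G[:,14] = (01111101001110101011001001)·(00000000001000000000000000) mod 2 = 0+0+0+0+0+0+0+0+0+0+1+0+0+0+0+0+0+0+0+0+0+0+0+0+0+0 mod 2 = 1
  c[15] = d·G[:,15] = (01111101001110101011001001)·(00000000000111111111111111) mod 2 = 0+0+0+0+0+0+0+0+0+0+0+1+1+0+1+0+1+0+1+1+0+0+1+0+0+1 mod 2 = 0
  c[16] = d·G[:,16] = (01111101001110101011001001)·(00000000000100000000000000) mod 2 = 0+0+0+0+0+0+0+0+0+0+0+1+0+0+0+0+0+0+0+0+0+0+0+0+0+0 mod 2 = 1
  c[17] = d·G[:,17] = (01111101001110101011001001)·(00000000000010000000000000) mod 2 = 0+0+0+0+0+0+0+0+0+0+0+0+1+0+0+0+0+0+0+0+0+0+0+0+0+0 mod 2 = 1
  c[18] = d·G[:,18] = (01111101001110101011001001)·(00000000000001000000000000) mod 2 = 0+0+0+0+0+0+0+0+0+0+0+0+0+0+0+0+0+0+0+0+0+0+0+0+0+0 mod 2 = 0
  c[19] = d·G[:,19] = (01111101001110101011001001)·(00000000000000100000000000) mod 2 = 0+0+0+0+0+0+0+0+0+0+0+0+0+0+1+0+0+0+0+0+0+0+0+0+0+0 mod 2 = 1
  c[20] = d·G[:,20] = (01111101001110101011001001)·(00000000000000010000000000) mod 2 = 0+0+0+0+0+0+0+0+0+0+0+0+0+0+0+0+0+0+0+0+0+0+0+0+0+0 mod 2 = 0
  c[21] = d·G[:,21] = (01111101001110101011001001)·(00000000000000001000000000) mod 2 = 0+0+0+0+0+0+0+0+0+0+0+0+0+0+0+0+1+0+0+0+0+0+0+0+0+0 mod 2 = 1
  c[22] = d·G[:,22] = (01111101001110101011001001)·(00000000000000000100000000) mod 2 = 0+0+0+0+0+0+0+0+0+0+0+0+0+0+0+0+0+0+0+0+0+0+0+0+0+0 mod 2 = 0
  c[23] = d·G[:,23] = (01111101001110101011001001)·(00000000000000000010000000) mod 2 = 0+0+0+0+0+0+0+0+0+0+0+0+0+0+0+0+0+0+1+0+0+0+0+0+0+0 mod 2 = 1
  c[24] = d·G[:,24] = (01111101001110101011001001)·(00000000000000000001000000) mod 2 = 0+0+0+0+0+0+0+0+0+0+0+0+0+0+0+0+0+0+0+1+0+0+0+0+0+0 mod 2 = 1
  c[25] = d·G[:,25] = (01111101001110101011001001)·(00000000000000000000100000) mod 2 = 0+0+0+0+0+0+0+0+0+0+0+0+0+0+0+0+0+0+0+0+0+0+0+0+0+0 mod 2 = 0
  c[26] = d·G[:,26] = (01111101001110101011001001)·(00000000000000000000010000) mod 2 = 0+0+0+0+0+0+0+0+0+0+0+0+0+0+0+0+0+0+0+0+0+0+0+0+0+0 mod 2 = 0
  c[27] = d·G[:,27] = (01111101001110101011001001)·(00000000000000000000001000) mod 2 = 0+0+0+0+0+0+0+0+0+0+0+0+0+0+0+0+0+0+0+0+0+0+1+0+0+0 mod 2 = 1
  c[28] = d·G[:,28] = (01111101001110101011001001)·(00000000000000000000000100) mod 2 = 0+0+0+0+0+0+0+0+0+0+0+0+0+0+0+0+0+0+0+0+0+0+0+0+0+0 mod 2 = 0
  c[29] = d·G[:,29] = (01111101001110101011001001)·(00000000000000000000000010) mod 2 = 0+0+0+0+0+0+0+0+0+0+0+0+0+0+0+0+0+0+0+0+0+0+0+0+0+0 mod 2 = 0
  c[30] = d·G[:,30] = (01111101001110101011001001)·(00000000000000000000000001) mod 2 = 0+0+0+0+0+0+0+0+0+0+0+0+0+0+0+0+0+0+0+0+0+0+0+0+0+1 mod 2 = 1
Codeword = 1101111011010010110101011001001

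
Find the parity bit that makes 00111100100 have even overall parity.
Sum of data bits: 0+0+1+1+1+1+0+0+1+0+0 = 5.
5 mod 2 = 1, so parity bit = 1.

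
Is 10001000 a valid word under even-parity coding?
Sum of all bits: 1+0+0+0+1+0+0+0 = 2; 2 mod 2 = 0. Result is 0 → valid parity.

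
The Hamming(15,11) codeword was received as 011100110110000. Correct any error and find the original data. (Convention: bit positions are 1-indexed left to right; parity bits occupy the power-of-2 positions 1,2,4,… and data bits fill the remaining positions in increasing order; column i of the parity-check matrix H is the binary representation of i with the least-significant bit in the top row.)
Syndrome s = H · r^T (mod 2), r = 011100110110000:
  s[0] = (101010101010101)·(011100110110000) mod 2 = 0+0+1+0+0+0+1+0+0+0+1+0+0+0+0 mod 2 = 1
  s[1] = (011001100110011)·(011100110110000) mod 2 = 0+1+1+0+0+0+1+0+0+1+1+0+0+0+0 mod 2 = 1
  s[2] = (000111100001111)·(011100110110000) mod 2 = 0+0+0+1+0+0+1+0+0+0+0+0+0+0+0 mod 2 = 0
  s[3] = (000000011111111)·(011100110110000) mod 2 = 0+0+0+0+0+0+0+1+0+1+1+0+0+0+0 mod 2 = 1
Syndrome = 1101
Column 11 of H equals this syndrome → error at bit 11 (1-indexed).
Flip bit 11: 011100110110000 → 011100110100000
Extract data bits at positions {3,5,6,7,9,10,11,12,13,14,15}: 10010100000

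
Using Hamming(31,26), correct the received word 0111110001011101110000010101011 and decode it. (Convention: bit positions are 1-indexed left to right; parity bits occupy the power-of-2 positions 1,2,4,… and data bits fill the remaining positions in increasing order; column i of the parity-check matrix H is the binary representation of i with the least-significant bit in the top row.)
Syndrome s = H · r^T (mod 2), r = 0111110001011101110000010101011:
  s[0] = (1010101010101010101010101010101)·(0111110001011101110000010101011) mod 2 = 0+0+1+0+1+0+0+0+0+0+0+0+1+0+0+0+1+0+0+0+0+0+0+0+0+0+0+0+0+0+1 mod 2 = 1
  s[1] = (0110011001100110011001100110011)·(0111110001011101110000010101011) mod 2 = 0+1+1+0+0+1+0+0+0+1+0+0+0+1+0+0+0+1+0+0+0+0+0+0+0+1+0+0+0+1+1 mod 2 = 1
  s[2] = (0001111000011110000111100001111)·(0111110001011101110000010101011) mod 2 = 0+0+0+1+1+1+0+0+0+0+0+1+1+1+0+0+0+0+0+0+0+0+0+0+0+0+0+1+0+1+1 mod 2 = 1
  s[3] = (0000000111111110000000011111111)·(0111110001011101110000010101011) mod 2 = 0+0+0+0+0+0+0+0+0+1+0+1+1+1+0+0+0+0+0+0+0+0+0+1+0+1+0+1+0+1+1 mod 2 = 1
  s[4] = (0000000000000001111111111111111)·(0111110001011101110000010101011) mod 2 = 0+0+0+0+0+0+0+0+0+0+0+0+0+0+0+1+1+1+0+0+0+0+0+1+0+1+0+1+0+1+1 mod 2 = 0
Syndrome = 11110
Column 15 of H equals this syndrome → error at bit 15 (1-indexed).
Flip bit 15: 0111110001011101110000010101011 → 0111110001011111110000010101011
Extract data bits at positions {3,5,6,7,9,10,11,12,13,14,15,17,18,19,20,21,22,23,24,25,26,27,28,29,30,31}: 11100101111110000010101011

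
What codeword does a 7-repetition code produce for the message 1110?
Repeat each bit 7× and concatenate:
1→1111111  1→1111111  1→1111111  0→0000000
Codeword = 1111111111111111111110000000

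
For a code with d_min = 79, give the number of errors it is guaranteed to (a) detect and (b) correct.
(a) Detection requires d_min ≥ e+1, so e ≤ d_min − 1 = 78.
(b) Correction requires d_min ≥ 2t+1, so t ≤ ⌊(d_min − 1)/2⌋ = ⌊78/2⌋ = 39.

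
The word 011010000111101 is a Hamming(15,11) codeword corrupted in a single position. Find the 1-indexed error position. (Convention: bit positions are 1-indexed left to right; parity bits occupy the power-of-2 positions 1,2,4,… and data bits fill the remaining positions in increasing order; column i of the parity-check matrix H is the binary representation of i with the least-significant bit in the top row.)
Syndrome s = H · r^T (mod 2), r = 011010000111101:
  s[0] = (101010101010101)·(011010000111101) mod 2 = 0+0+1+0+1+0+0+0+0+0+1+0+1+0+1 mod 2 = 1
  s[1] = (011001100110011)·(011010000111101) mod 2 = 0+1+1+0+0+0+0+0+0+1+1+0+0+0+1 mod 2 = 1
  s[2] = (000111100001111)·(011010000111101) mod 2 = 0+0+0+0+1+0+0+0+0+0+0+1+1+0+1 mod 2 = 0
  s[3] = (000000011111111)·(011010000111101) mod 2 = 0+0+0+0+0+0+0+0+0+1+1+1+1+0+1 mod 2 = 1
Syndrome = 1101
Column i of H is the binary representation of i, so the syndrome is the binary index of the flipped bit.
Read s = 1101 with s[0] as LSB: 1·2^0 + 1·2^1 + 0·2^2 + 1·2^3 = 11.
Error is at bit position 11.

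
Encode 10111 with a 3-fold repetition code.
Repeat each bit 3× and concatenate:
1→111  0→000  1→111  1→111  1→111
Codeword = 111000111111111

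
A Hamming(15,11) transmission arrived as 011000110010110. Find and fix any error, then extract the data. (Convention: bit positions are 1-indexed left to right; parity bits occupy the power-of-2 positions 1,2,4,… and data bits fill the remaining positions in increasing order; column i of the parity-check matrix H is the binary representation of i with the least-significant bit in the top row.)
Syndrome s = H · r^T (mod 2), r = 011000110010110:
  s[0] = (101010101010101)·(011000110010110) mod 2 = 0+0+1+0+0+0+1+0+0+0+1+0+1+0+0 mod 2 = 0
  s[1] = (011001100110011)·(011000110010110) mod 2 = 0+1+1+0+0+0+1+0+0+0+1+0+0+1+0 mod 2 = 1
  s[2] = (000111100001111)·(011000110010110) mod 2 = 0+0+0+0+0+0+1+0+0+0+0+0+1+1+0 mod 2 = 1
  s[3] = (000000011111111)·(011000110010110) mod 2 = 0+0+0+0+0+0+0+1+0+0+1+0+1+1+0 mod 2 = 0
Syndrome = 0110
Column 6 of H equals this syndrome → error at bit 6 (1-indexed).
Flip bit 6: 011000110010110 → 011001110010110
Extract data bits at positions {3,5,6,7,9,10,11,12,13,14,15}: 10110010110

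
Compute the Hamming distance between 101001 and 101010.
XOR = 000011, count of 1s = 2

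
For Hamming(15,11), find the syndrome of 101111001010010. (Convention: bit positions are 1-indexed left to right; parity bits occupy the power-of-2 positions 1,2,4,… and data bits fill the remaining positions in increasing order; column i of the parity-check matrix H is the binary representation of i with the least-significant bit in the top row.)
Syndrome s = H · r^T (mod 2), r = 101111001010010:
  s[0] = (101010101010101)·(101111001010010) mod 2 = 1+0+1+0+1+0+0+0+1+0+1+0+0+0+0 mod 2 = 1
  s[1] = (011001100110011)·(101111001010010) mod 2 = 0+0+1+0+0+1+0+0+0+0+1+0+0+1+0 mod 2 = 0
  s[2] = (000111100001111)·(101111001010010) mod 2 = 0+0+0+1+1+1+0+0+0+0+0+0+0+1+0 mod 2 = 0
  s[3] = (000000011111111)·(101111001010010) mod 2 = 0+0+0+0+0+0+0+0+1+0+1+0+0+1+0 mod 2 = 1
Syndrome = 1001
Non-zero syndrome: error at position 9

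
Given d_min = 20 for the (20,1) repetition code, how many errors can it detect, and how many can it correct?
Detection only: up to d_min − 1 = 19 errors.
Correction: up to ⌊(d_min − 1)/2⌋ = ⌊19/2⌋ = 9 errors.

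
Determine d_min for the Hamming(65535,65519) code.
d_min = 3 (every single-error-correcting Hamming code has d_min = 3).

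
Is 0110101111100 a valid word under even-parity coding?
Sum of all bits: 0+1+1+0+1+0+1+1+1+1+1+0+0 = 8; 8 mod 2 = 0. Result is 0 → valid parity.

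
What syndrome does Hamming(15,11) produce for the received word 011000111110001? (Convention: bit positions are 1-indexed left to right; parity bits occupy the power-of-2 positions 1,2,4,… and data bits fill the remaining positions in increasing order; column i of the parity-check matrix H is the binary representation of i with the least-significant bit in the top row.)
Syndrome s = H · r^T (mod 2), r = 011000111110001:
  s[0] = (101010101010101)·(011000111110001) mod 2 = 0+0+1+0+0+0+1+0+1+0+1+0+0+0+1 mod 2 = 1
  s[1] = (011001100110011)·(011000111110001) mod 2 = 0+1+1+0+0+0+1+0+0+1+1+0+0+0+1 mod 2 = 0
  s[2] = (000111100001111)·(011000111110001) mod 2 = 0+0+0+0+0+0+1+0+0+0+0+0+0+0+1 mod 2 = 0
  s[3] = (000000011111111)·(011000111110001) mod 2 = 0+0+0+0+0+0+0+1+1+1+1+0+0+0+1 mod 2 = 1
Syndrome = 1001
Non-zero syndrome: error at position 9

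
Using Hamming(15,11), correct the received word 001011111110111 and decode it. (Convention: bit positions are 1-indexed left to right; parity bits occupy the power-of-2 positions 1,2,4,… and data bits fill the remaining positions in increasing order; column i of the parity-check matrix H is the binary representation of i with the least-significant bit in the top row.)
Syndrome s = H · r^T (mod 2), r = 001011111110111:
  s[0] = (101010101010101)·(001011111110111) mod 2 = 0+0+1+0+1+0+1+0+1+0+1+0+1+0+1 mod 2 = 1
  s[1] = (011001100110011)·(001011111110111) mod 2 = 0+0+1+0+0+1+1+0+0+1+1+0+0+1+1 mod 2 = 1
  s[2] = (000111100001111)·(001011111110111) mod 2 = 0+0+0+0+1+1+1+0+0+0+0+0+1+1+1 mod 2 = 0
  s[3] = (000000011111111)·(001011111110111) mod 2 = 0+0+0+0+0+0+0+1+1+1+1+0+1+1+1 mod 2 = 1
Syndrome = 1101
Column 11 of H equals this syndrome → error at bit 11 (1-indexed).
Flip bit 11: 001011111110111 → 001011111100111
Extract data bits at positions {3,5,6,7,9,10,11,12,13,14,15}: 11111100111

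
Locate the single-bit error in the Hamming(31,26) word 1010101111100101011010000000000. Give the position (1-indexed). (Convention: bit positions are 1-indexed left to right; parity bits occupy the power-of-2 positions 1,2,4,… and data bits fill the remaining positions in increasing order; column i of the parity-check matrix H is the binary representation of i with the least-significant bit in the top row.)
Syndrome s = H · r^T (mod 2), r = 1010101111100101011010000000000:
  s[0] = (1010101010101010101010101010101)·(1010101111100101011010000000000) mod 2 = 1+0+1+0+1+0+1+0+1+0+1+0+0+0+0+0+0+0+1+0+1+0+0+0+0+0+0+0+0+0+0 mod 2 = 0
  s[1] = (0110011001100110011001100110011)·(1010101111100101011010000000000) mod 2 = 0+0+1+0+0+0+1+0+0+1+1+0+0+1+0+0+0+1+1+0+0+0+0+0+0+0+0+0+0+0+0 mod 2 = 1
  s[2] = (0001111000011110000111100001111)·(1010101111100101011010000000000) mod 2 = 0+0+0+0+1+0+1+0+0+0+0+0+0+1+0+0+0+0+0+0+1+0+0+0+0+0+0+0+0+0+0 mod 2 = 0
  s[3] = (0000000111111110000000011111111)·(1010101111100101011010000000000) mod 2 = 0+0+0+0+0+0+0+1+1+1+1+0+0+1+0+0+0+0+0+0+0+0+0+0+0+0+0+0+0+0+0 mod 2 = 1
  s[4] = (0000000000000001111111111111111)·(1010101111100101011010000000000) mod 2 = 0+0+0+0+0+0+0+0+0+0+0+0+0+0+0+1+0+1+1+0+1+0+0+0+0+0+0+0+0+0+0 mod 2 = 0
Syndrome = 01010
Column i of H is the binary representation of i, so the syndrome is the binary index of the flipped bit.
Read s = 01010 with s[0] as LSB: 0·2^0 + 1·2^1 + 0·2^2 + 1·2^3 + 0·2^4 = 10.
Error is at bit position 10.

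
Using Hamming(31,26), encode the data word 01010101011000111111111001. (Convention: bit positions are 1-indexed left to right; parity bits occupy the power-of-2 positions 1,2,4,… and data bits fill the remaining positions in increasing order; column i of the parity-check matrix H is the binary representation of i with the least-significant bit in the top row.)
Codeword c = d · G (mod 2), d = 01010101011000111111111001:
  c[0] = d·G[:,0] = (01010101011000111111111001)·(11011010101101010101010101) mod 2 = 0+1+0+1+0+0+0+0+0+0+1+0+0+0+0+1+0+1+0+1+0+1+0+0+0+1 mod 2 = 0
  c[1] = d·G[:,1] = (01010101011000111111111001)·(10110110011011001100110011) mod 2 = 0+0+0+1+0+1+0+0+0+1+1+0+0+0+0+0+1+1+0+0+1+1+0+0+0+1 mod 2 = 1
  c[2] = d·G[:,2] = (01010101011000111111111001)·(10000000000000000000000000) mod 2 = 0+0+0+0+0+0+0+0+0+0+0+0+0+0+0+0+0+0+0+0+0+0+0+0+0+0 mod 2 = 0
  c[3] = d·G[:,3] = (01010101011000111111111001)·(01110001111000111100001111) mod 2 = 0+1+0+1+0+0+0+1+0+1+1+0+0+0+1+1+1+1+0+0+0+0+1+0+0+1 mod 2 = 1
  c[4] = d·G[:,4] = (01010101011000111111111001)·(01000000000000000000000000) mod 2 = 0+1+0+0+0+0+0+0+0+0+0+0+0+0+0+0+0+0+0+0+0+0+0+0+0+0 mod 2 = 1
  c[5] = d·G[:,5] = (01010101011000111111111001)·(00100000000000000000000000) mod 2 = 0+0+0+0+0+0+0+0+0+0+0+0+0+0+0+0+0+0+0+0+0+0+0+0+0+0 mod 2 = 0
  c[6] = d·G[:,6] = (01010101011000111111111001)·(00010000000000000000000000) mod 2 = 0+0+0+1+0+0+0+0+0+0+0+0+0+0+0+0+0+0+0+0+0+0+0+0+0+0 mod 2 = 1
  c[7] = d·G[:,7] = (01010101011000111111111001)·(00001111111000000011111111) mod 2 = 0+0+0+0+0+1+0+1+0+1+1+0+0+0+0+0+0+0+1+1+1+1+1+0+0+1 mod 2 = 0
  c[8] = d·G[:,8] = (01010101011000111111111001)·(00001000000000000000000000) mod 2 = 0+0+0+0+0+0+0+0+0+0+0+0+0+0+0+0+0+0+0+0+0+0+0+0+0+0 mod 2 = 0
  c[9] = d·G[:,9] = (01010101011000111111111001)·(00000100000000000000000000) mod 2 = 0+0+0+0+0+1+0+0+0+0+0+0+0+0+0+0+0+0+0+0+0+0+0+0+0+0 mod 2 = 1
  c[10] = d·G[:,10] = (01010101011000111111111001)·(00000010000000000000000000) mod 2 = 0+0+0+0+0+0+0+0+0+0+0+0+0+0+0+0+0+0+0+0+0+0+0+0+0+0 mod 2 = 0
  c[11] = d·G[:,11] = (01010101011000111111111001)·(00000001000000000000000000) mod 2 = 0+0+0+0+0+0+0+1+0+0+0+0+0+0+0+0+0+0+0+0+0+0+0+0+0+0 mod 2 = 1
  c[12] = d·G[:,12] = (01010101011000111111111001)·(00000000100000000000000000) mod 2 = 0+0+0+0+0+0+0+0+0+0+0+0+0+0+0+0+0+0+0+0+0+0+0+0+0+0 mod 2 = 0
  c[13] = d·G[:,13] = (01010101011000111111111001)·(00000000010000000000000000) mod 2 = 0+0+0+0+0+0+0+0+0+1+0+0+0+0+0+0+0+0+0+0+0+0+0+0+0+0 mod 2 = 1
  c[14] = d·G[:,14] = (01010101011000111111111001)·(00000000001000000000000000) mod 2 = 0+0+0+0+0+0+0+0+0+0+1+0+0+0+0+0+0+0+0+0+0+0+0+0+0+0 mod 2 = 1
  c[15] = d·G[:,15] = (01010101011000111111111001)·(00000000000111111111111111) mod 2 = 0+0+0+0+0+0+0+0+0+0+0+0+0+0+1+1+1+1+1+1+1+1+1+0+0+1 mod 2 = 0
  c[16] = d·G[:,16] = (01010101011000111111111001)·(00000000000100000000000000) mod 2 = 0+0+0+0+0+0+0+0+0+0+0+0+0+0+0+0+0+0+0+0+0+0+0+0+0+0 mod 2 = 0
  c[17] = d·G[:,17] = (01010101011000111111111001)·(00000000000010000000000000) mod 2 = 0+0+0+0+0+0+0+0+0+0+0+0+0+0+0+0+0+0+0+0+0+0+0+0+0+0 mod 2 = 0
  c[18] = d·G[:,18] = (01010101011000111111111001)·(00000000000001000000000000) mod 2 = 0+0+0+0+0+0+0+0+0+0+0+0+0+0+0+0+0+0+0+0+0+0+0+0+0+0 mod 2 = 0
  c[19] = d·G[:,19] = (01010101011000111111111001)·(00000000000000100000000000) mod 2 = 0+0+0+0+0+0+0+0+0+0+0+0+0+0+1+0+0+0+0+0+0+0+0+0+0+0 mod 2 = 1
  c[20] = d·G[:,20] = (01010101011000111111111001)·(00000000000000010000000000) mod 2 = 0+0+0+0+0+0+0+0+0+0+0+0+0+0+0+1+0+0+0+0+0+0+0+0+0+0 mod 2 = 1
  c[21] = d·G[:,21] = (01010101011000111111111001)·(00000000000000001000000000) mod 2 = 0+0+0+0+0+0+0+0+0+0+0+0+0+0+0+0+1+0+0+0+0+0+0+0+0+0 mod 2 = 1
  c[22] = d·G[:,22] = (01010101011000111111111001)·(00000000000000000100000000) mod 2 = 0+0+0+0+0+0+0+0+0+0+0+0+0+0+0+0+0+1+0+0+0+0+0+0+0+0 mod 2 = 1
  c[23] = d·G[:,23] = (01010101011000111111111001)·(00000000000000000010000000) mod 2 = 0+0+0+0+0+0+0+0+0+0+0+0+0+0+0+0+0+0+1+0+0+0+0+0+0+0 mod 2 = 1
  c[24] = d·G[:,24] = (01010101011000111111111001)·(00000000000000000001000000) mod 2 = 0+0+0+0+0+0+0+0+0+0+0+0+0+0+0+0+0+0+0+1+0+0+0+0+0+0 mod 2 = 1
  c[25] = d·G[:,25] = (01010101011000111111111001)·(00000000000000000000100000) mod 2 = 0+0+0+0+0+0+0+0+0+0+0+0+0+0+0+0+0+0+0+0+1+0+0+0+0+0 mod 2 = 1
  c[26] = d·G[:,26] = (01010101011000111111111001)·(00000000000000000000010000) mod 2 = 0+0+0+0+0+0+0+0+0+0+0+0+0+0+0+0+0+0+0+0+0+1+0+0+0+0 mod 2 = 1
  c[27] = d·G[:,27] = (01010101011000111111111001)·(00000000000000000000001000) mod 2 = 0+0+0+0+0+0+0+0+0+0+0+0+0+0+0+0+0+0+0+0+0+0+1+0+0+0 mod 2 = 1
  c[28] = d·G[:,28] = (01010101011000111111111001)·(00000000000000000000000100) mod 2 = 0+0+0+0+0+0+0+0+0+0+0+0+0+0+0+0+0+0+0+0+0+0+0+0+0+0 mod 2 = 0
  c[29] = d·G[:,29] = (01010101011000111111111001)·(00000000000000000000000010) mod 2 = 0+0+0+0+0+0+0+0+0+0+0+0+0+0+0+0+0+0+0+0+0+0+0+0+0+0 mod 2 = 0
  c[30] = d·G[:,30] = (01010101011000111111111001)·(00000000000000000000000001) mod 2 = 0+0+0+0+0+0+0+0+0+0+0+0+0+0+0+0+0+0+0+0+0+0+0+0+0+1 mod 2 = 1
Codeword = 0101101001010110000111111111001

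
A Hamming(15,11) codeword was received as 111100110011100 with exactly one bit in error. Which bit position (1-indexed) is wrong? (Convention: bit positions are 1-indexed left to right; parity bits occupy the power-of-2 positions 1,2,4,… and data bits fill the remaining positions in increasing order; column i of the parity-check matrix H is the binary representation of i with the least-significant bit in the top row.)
Syndrome s = H · r^T (mod 2), r = 111100110011100:
  s[0] = (101010101010101)·(111100110011100) mod 2 = 1+0+1+0+0+0+1+0+0+0+1+0+1+0+0 mod 2 = 1
  s[1] = (011001100110011)·(111100110011100) mod 2 = 0+1+1+0+0+0+1+0+0+0+1+0+0+0+0 mod 2 = 0
  s[2] = (000111100001111)·(111100110011100) mod 2 = 0+0+0+1+0+0+1+0+0+0+0+1+1+0+0 mod 2 = 0
  s[3] = (000000011111111)·(111100110011100) mod 2 = 0+0+0+0+0+0+0+1+0+0+1+1+1+0+0 mod 2 = 0
Syndrome = 1000
Column i of H is the binary representation of i, so the syndrome is the binary index of the flipped bit.
Read s = 1000 with s[0] as LSB: 1·2^0 + 0·2^1 + 0·2^2 + 0·2^3 = 1.
Error is at bit position 1.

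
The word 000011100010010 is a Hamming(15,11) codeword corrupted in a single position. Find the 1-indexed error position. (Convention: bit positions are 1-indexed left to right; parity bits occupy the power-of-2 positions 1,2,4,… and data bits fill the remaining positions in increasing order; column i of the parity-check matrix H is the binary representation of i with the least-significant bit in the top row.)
Syndrome s = H · r^T (mod 2), r = 000011100010010:
  s[0] = (101010101010101)·(000011100010010) mod 2 = 0+0+0+0+1+0+1+0+0+0+1+0+0+0+0 mod 2 = 1
  s[1] = (011001100110011)·(000011100010010) mod 2 = 0+0+0+0+0+1+1+0+0+0+1+0+0+1+0 mod 2 = 0
  s[2] = (000111100001111)·(000011100010010) mod 2 = 0+0+0+0+1+1+1+0+0+0+0+0+0+1+0 mod 2 = 0
  s[3] = (000000011111111)·(000011100010010) mod 2 = 0+0+0+0+0+0+0+0+0+0+1+0+0+1+0 mod 2 = 0
Syndrome = 1000
Column i of H is the binary representation of i, so the syndrome is the binary index of the flipped bit.
Read s = 1000 with s[0] as LSB: 1·2^0 + 0·2^1 + 0·2^2 + 0·2^3 = 1.
Error is at bit position 1.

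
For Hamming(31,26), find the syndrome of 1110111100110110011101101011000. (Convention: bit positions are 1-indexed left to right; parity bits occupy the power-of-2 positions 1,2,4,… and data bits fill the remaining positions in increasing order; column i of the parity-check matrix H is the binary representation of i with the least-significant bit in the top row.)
Syndrome s = H · r^T (mod 2), r = 1110111100110110011101101011000:
  s[0] = (1010101010101010101010101010101)·(1110111100110110011101101011000) mod 2 = 1+0+1+0+1+0+1+0+0+0+1+0+0+0+1+0+0+0+1+0+0+0+1+0+1+0+1+0+0+0+0 mod 2 = 0
  s[1] = (0110011001100110011001100110011)·(1110111100110110011101101011000) mod 2 = 0+1+1+0+0+1+1+0+0+0+1+0+0+1+1+0+0+1+1+0+0+1+1+0+0+0+1+0+0+0+0 mod 2 = 0
  s[2] = (0001111000011110000111100001111)·(1110111100110110011101101011000) mod 2 = 0+0+0+0+1+1+1+0+0+0+0+1+0+1+1+0+0+0+0+1+0+1+1+0+0+0+0+1+0+0+0 mod 2 = 0
  s[3] = (0000000111111110000000011111111)·(1110111100110110011101101011000) mod 2 = 0+0+0+0+0+0+0+1+0+0+1+1+0+1+1+0+0+0+0+0+0+0+0+0+1+0+1+1+0+0+0 mod 2 = 0
  s[4] = (0000000000000001111111111111111)·(1110111100110110011101101011000) mod 2 = 0+0+0+0+0+0+0+0+0+0+0+0+0+0+0+0+0+1+1+1+0+1+1+0+1+0+1+1+0+0+0 mod 2 = 0
Syndrome = 00000
s = 0: no error detected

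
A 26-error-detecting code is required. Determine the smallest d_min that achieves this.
Detecting e errors requires d_min ≥ e + 1 = 26 + 1 = 27.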